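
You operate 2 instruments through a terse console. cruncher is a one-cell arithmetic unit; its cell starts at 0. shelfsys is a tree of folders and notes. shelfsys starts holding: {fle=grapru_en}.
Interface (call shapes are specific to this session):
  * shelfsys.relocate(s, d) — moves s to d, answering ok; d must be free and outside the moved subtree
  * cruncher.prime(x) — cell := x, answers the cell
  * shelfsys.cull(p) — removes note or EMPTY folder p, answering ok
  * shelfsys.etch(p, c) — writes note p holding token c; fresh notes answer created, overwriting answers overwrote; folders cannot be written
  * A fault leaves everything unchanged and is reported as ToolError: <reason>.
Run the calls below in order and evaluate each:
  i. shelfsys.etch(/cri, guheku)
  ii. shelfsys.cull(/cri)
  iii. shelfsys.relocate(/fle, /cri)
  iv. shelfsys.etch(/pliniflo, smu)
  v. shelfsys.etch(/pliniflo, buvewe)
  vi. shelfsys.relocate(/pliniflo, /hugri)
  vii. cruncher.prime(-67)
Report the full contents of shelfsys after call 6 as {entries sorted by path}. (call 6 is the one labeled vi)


→ etch(p='/cri', c='guheku')
← created
→ cull(p='/cri')
← ok
→ relocate(s='/fle', d='/cri')
← ok
→ etch(p='/pliniflo', c='smu')
← created
→ etch(p='/pliniflo', c='buvewe')
← overwrote
→ relocate(s='/pliniflo', d='/hugri')
← ok
→ prime(x='-67')
← -67

Answer: {cri=grapru_en, hugri=buvewe}


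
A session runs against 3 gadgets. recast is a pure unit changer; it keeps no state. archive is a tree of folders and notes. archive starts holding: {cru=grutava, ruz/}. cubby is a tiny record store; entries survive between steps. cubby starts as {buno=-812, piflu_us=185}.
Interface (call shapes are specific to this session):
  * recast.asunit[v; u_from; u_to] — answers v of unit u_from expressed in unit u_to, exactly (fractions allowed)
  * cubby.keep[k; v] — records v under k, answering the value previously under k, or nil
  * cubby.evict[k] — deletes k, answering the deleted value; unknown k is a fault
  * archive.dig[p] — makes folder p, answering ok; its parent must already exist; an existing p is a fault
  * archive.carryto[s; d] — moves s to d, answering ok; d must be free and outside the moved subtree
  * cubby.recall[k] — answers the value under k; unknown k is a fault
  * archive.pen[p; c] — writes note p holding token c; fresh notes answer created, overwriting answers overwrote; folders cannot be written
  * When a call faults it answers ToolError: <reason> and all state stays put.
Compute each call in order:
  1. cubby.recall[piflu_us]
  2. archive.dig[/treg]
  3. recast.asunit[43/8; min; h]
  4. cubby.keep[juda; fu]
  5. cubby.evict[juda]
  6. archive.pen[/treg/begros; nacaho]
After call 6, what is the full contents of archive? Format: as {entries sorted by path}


Answer: {cru=grutava, ruz/, treg/, treg/begros=nacaho}

Derivation:
==> cubby.recall(k='piflu_us')
<== 185
==> archive.dig(p='/treg')
<== ok
==> recast.asunit(v='43/8', u_from='min', u_to='h')
<== 43/480
==> cubby.keep(k='juda', v='fu')
<== nil
==> cubby.evict(k='juda')
<== fu
==> archive.pen(p='/treg/begros', c='nacaho')
<== created


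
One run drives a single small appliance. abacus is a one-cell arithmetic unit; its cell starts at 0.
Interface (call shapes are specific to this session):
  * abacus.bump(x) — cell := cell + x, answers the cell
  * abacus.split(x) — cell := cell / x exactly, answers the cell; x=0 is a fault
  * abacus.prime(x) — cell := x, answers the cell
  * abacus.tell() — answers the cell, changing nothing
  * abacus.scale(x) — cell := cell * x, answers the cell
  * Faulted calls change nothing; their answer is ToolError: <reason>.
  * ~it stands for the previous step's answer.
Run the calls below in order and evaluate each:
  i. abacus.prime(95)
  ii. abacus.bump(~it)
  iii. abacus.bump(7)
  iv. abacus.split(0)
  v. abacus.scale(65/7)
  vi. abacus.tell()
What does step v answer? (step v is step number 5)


Answer: 12805/7

Derivation:
% abacus.prime x→95
= 95
% abacus.bump x→~it
= 190
% abacus.bump x→7
= 197
% abacus.split x→0
= ToolError: division by zero
% abacus.scale x→65/7
= 12805/7
% abacus.tell
= 12805/7


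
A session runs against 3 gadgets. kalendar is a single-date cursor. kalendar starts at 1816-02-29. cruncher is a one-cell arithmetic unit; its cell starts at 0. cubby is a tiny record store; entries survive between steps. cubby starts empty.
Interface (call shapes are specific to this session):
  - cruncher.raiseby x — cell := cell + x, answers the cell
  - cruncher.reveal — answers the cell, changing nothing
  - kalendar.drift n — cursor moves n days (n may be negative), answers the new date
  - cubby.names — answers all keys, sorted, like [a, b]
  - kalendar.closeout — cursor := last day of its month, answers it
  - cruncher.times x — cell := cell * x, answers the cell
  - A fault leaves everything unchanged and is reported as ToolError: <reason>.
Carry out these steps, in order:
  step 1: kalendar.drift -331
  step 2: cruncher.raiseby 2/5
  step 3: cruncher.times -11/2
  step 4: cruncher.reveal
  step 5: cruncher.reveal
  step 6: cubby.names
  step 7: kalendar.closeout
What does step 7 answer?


Act: kalendar.drift[n: -331]
Obs: 1815-04-04
Act: cruncher.raiseby[x: 2/5]
Obs: 2/5
Act: cruncher.times[x: -11/2]
Obs: -11/5
Act: cruncher.reveal[]
Obs: -11/5
Act: cruncher.reveal[]
Obs: -11/5
Act: cubby.names[]
Obs: []
Act: kalendar.closeout[]
Obs: 1815-04-30

Answer: 1815-04-30


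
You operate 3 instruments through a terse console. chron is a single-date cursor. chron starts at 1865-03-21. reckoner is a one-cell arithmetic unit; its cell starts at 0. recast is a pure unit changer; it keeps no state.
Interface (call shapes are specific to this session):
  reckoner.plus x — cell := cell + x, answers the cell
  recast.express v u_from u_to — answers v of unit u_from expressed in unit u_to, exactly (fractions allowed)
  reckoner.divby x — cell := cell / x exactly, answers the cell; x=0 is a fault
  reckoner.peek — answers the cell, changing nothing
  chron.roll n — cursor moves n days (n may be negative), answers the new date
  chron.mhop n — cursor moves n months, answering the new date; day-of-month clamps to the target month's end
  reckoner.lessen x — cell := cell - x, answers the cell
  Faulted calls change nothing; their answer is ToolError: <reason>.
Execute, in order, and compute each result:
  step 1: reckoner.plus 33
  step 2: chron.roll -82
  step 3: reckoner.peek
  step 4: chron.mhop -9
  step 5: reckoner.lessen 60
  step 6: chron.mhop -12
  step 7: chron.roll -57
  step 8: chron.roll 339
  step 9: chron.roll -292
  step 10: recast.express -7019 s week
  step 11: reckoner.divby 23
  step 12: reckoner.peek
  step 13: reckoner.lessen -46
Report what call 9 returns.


Calling reckoner.plus passing x='33', and see 33.
I invoke chron.roll passing n='-82', → 1864-12-29.
I run reckoner.peek, and observe 33.
Using chron.mhop passing n='-9', and observe 1864-03-29.
Next I call reckoner.lessen passing x='60', and see -27.
Now I run chron.mhop passing n='-12', — result: 1863-03-29.
I use chron.roll passing n='-57', → 1863-01-31.
Using chron.roll passing n='339', giving 1864-01-05.
I run chron.roll passing n='-292', and get 1863-03-19.
Now I run recast.express passing v='-7019', u_from='s', u_to='week', → -7019/604800.
Using reckoner.divby passing x='23', which returns -27/23.
I run reckoner.peek(), which returns -27/23.
Invoking reckoner.lessen passing x='-46', which returns 1031/23.

Answer: 1863-03-19


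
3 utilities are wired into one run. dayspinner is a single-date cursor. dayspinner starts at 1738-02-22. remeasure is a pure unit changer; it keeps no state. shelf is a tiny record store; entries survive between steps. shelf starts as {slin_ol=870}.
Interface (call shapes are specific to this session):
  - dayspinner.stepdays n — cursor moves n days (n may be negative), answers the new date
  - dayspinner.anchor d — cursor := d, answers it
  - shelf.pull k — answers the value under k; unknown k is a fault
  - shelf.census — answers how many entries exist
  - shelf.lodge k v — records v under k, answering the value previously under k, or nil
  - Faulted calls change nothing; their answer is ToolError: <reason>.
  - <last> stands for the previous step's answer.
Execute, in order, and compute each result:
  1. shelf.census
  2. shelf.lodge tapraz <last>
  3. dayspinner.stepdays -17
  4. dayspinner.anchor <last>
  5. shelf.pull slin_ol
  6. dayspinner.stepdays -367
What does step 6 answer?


# 1. census() => 1
# 2. lodge(k=tapraz, v=<last>) => nil
# 3. stepdays(n=-17) => 1738-02-05
# 4. anchor(d=<last>) => 1738-02-05
# 5. pull(k=slin_ol) => 870
# 6. stepdays(n=-367) => 1737-02-03

Answer: 1737-02-03


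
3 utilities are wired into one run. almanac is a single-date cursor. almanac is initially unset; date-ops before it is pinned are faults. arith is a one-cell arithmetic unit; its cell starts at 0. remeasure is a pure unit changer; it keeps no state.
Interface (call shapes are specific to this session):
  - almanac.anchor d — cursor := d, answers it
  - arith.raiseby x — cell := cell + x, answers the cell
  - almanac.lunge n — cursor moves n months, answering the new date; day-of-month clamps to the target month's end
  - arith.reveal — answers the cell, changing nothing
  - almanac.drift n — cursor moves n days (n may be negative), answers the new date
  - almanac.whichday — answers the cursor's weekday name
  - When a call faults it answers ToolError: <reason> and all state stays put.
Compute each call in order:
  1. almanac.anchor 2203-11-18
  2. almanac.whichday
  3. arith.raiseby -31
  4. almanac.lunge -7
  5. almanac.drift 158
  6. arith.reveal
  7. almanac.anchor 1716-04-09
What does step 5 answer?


Answer: 2203-09-23

Derivation:
// 1. anchor(d=2203-11-18) : 2203-11-18
// 2. whichday() : Friday
// 3. raiseby(x=-31) : -31
// 4. lunge(n=-7) : 2203-04-18
// 5. drift(n=158) : 2203-09-23
// 6. reveal() : -31
// 7. anchor(d=1716-04-09) : 1716-04-09


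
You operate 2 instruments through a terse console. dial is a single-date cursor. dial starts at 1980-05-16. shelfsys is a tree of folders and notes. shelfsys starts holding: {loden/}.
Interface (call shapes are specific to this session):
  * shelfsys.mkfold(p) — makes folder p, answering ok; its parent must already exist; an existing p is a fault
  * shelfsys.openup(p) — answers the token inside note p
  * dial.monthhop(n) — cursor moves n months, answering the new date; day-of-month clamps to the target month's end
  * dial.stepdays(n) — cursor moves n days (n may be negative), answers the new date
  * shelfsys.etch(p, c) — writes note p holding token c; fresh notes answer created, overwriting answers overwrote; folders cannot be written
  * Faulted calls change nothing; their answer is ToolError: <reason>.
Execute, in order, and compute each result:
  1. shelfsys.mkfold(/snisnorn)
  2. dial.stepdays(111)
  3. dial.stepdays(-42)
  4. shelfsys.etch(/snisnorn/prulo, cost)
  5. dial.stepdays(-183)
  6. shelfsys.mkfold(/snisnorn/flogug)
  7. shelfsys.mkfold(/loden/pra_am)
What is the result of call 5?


Answer: 1980-01-23

Derivation:
·→ shelfsys.mkfold(p=/snisnorn)
·← ok
·→ dial.stepdays(n=111)
·← 1980-09-04
·→ dial.stepdays(n=-42)
·← 1980-07-24
·→ shelfsys.etch(p=/snisnorn/prulo, c=cost)
·← created
·→ dial.stepdays(n=-183)
·← 1980-01-23
·→ shelfsys.mkfold(p=/snisnorn/flogug)
·← ok
·→ shelfsys.mkfold(p=/loden/pra_am)
·← ok


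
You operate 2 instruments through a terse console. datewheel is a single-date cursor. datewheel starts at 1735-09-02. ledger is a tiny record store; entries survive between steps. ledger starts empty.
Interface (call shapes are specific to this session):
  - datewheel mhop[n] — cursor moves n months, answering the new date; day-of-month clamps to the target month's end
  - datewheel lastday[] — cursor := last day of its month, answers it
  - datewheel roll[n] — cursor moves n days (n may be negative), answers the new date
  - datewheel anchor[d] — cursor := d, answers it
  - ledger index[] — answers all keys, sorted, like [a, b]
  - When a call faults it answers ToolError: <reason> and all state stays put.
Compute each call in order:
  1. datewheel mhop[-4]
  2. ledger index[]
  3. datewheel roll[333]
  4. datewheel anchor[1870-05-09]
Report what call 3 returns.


% datewheel mhop n→-4
  1735-05-02
% ledger index
  []
% datewheel roll n→333
  1736-03-30
% datewheel anchor d→1870-05-09
  1870-05-09

Answer: 1736-03-30


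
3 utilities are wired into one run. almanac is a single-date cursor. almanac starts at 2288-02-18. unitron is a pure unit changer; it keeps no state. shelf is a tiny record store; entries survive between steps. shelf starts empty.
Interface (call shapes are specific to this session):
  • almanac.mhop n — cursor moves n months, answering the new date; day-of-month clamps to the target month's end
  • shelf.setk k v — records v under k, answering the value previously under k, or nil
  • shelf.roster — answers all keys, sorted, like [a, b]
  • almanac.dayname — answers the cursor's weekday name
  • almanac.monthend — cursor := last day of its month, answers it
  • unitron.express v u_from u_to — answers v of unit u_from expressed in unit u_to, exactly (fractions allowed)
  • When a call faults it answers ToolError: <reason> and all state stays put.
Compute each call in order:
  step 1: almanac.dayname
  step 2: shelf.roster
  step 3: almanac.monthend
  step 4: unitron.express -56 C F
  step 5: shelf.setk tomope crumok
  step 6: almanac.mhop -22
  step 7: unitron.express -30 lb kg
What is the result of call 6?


·→ almanac.dayname()
·← Saturday
·→ shelf.roster()
·← []
·→ almanac.monthend()
·← 2288-02-29
·→ unitron.express(v='-56', u_from='C', u_to='F')
·← -344/5
·→ shelf.setk(k='tomope', v='crumok')
·← nil
·→ almanac.mhop(n='-22')
·← 2286-04-29
·→ unitron.express(v='-30', u_from='lb', u_to='kg')
·← -136077711/10000000

Answer: 2286-04-29


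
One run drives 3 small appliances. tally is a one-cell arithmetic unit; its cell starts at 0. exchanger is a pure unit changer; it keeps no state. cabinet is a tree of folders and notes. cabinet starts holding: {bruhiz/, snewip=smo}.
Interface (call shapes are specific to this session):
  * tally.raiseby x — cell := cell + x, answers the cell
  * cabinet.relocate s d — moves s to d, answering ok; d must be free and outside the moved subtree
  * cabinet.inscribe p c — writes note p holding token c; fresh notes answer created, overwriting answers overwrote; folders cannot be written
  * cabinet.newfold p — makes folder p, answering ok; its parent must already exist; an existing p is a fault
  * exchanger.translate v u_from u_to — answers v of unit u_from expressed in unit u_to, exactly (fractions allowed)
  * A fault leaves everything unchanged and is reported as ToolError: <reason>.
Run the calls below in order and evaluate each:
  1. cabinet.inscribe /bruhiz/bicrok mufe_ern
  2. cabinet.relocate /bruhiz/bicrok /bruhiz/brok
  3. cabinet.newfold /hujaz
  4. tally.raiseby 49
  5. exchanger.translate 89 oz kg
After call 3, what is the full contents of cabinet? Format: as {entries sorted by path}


Answer: {bruhiz/, bruhiz/brok=mufe_ern, hujaz/, snewip=smo}

Derivation:
==> cabinet.inscribe(p→/bruhiz/bicrok, c→mufe_ern)
<== created
==> cabinet.relocate(s→/bruhiz/bicrok, d→/bruhiz/brok)
<== ok
==> cabinet.newfold(p→/hujaz)
<== ok
==> tally.raiseby(x→49)
<== 49
==> exchanger.translate(v→89, u_from→oz, u_to→kg)
<== 4036972093/1600000000


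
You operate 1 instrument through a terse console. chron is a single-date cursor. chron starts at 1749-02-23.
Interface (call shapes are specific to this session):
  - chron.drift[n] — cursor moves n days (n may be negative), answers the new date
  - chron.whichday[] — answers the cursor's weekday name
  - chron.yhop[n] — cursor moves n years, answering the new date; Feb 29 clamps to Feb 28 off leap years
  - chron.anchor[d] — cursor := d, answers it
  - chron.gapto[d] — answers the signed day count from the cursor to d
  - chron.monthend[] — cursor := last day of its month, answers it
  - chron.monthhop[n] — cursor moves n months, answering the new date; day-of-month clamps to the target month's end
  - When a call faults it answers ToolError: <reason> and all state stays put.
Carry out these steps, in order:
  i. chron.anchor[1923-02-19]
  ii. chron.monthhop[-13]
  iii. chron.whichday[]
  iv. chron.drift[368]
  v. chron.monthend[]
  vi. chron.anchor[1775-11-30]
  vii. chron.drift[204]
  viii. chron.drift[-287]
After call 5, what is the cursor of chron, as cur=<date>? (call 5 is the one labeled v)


Answer: cur=1923-01-31

Derivation:
[in] chron.anchor d=1923-02-19
= 1923-02-19
[in] chron.monthhop n=-13
= 1922-01-19
[in] chron.whichday
= Thursday
[in] chron.drift n=368
= 1923-01-22
[in] chron.monthend
= 1923-01-31
[in] chron.anchor d=1775-11-30
= 1775-11-30
[in] chron.drift n=204
= 1776-06-21
[in] chron.drift n=-287
= 1775-09-08


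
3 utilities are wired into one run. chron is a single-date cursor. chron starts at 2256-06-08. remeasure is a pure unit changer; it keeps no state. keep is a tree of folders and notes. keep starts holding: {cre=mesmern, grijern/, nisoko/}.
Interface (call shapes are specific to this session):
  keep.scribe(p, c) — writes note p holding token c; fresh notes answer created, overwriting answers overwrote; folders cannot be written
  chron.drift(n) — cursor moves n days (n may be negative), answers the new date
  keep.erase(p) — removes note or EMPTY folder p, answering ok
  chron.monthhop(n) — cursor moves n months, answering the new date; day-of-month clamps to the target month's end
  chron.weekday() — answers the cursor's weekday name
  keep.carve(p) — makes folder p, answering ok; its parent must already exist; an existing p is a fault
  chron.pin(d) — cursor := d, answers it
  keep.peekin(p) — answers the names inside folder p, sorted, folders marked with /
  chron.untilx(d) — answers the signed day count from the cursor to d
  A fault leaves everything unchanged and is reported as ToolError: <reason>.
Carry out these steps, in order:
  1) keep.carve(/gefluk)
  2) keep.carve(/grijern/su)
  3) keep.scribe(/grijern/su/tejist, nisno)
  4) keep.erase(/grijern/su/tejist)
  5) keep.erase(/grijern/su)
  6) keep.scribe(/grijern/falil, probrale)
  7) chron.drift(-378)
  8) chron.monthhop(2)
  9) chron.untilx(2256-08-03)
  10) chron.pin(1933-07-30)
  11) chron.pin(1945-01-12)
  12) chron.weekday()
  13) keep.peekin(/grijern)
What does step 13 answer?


Step: keep.carve[p→/gefluk]
Result: ok
Step: keep.carve[p→/grijern/su]
Result: ok
Step: keep.scribe[p→/grijern/su/tejist; c→nisno]
Result: created
Step: keep.erase[p→/grijern/su/tejist]
Result: ok
Step: keep.erase[p→/grijern/su]
Result: ok
Step: keep.scribe[p→/grijern/falil; c→probrale]
Result: created
Step: chron.drift[n→-378]
Result: 2255-05-27
Step: chron.monthhop[n→2]
Result: 2255-07-27
Step: chron.untilx[d→2256-08-03]
Result: 373
Step: chron.pin[d→1933-07-30]
Result: 1933-07-30
Step: chron.pin[d→1945-01-12]
Result: 1945-01-12
Step: chron.weekday[]
Result: Friday
Step: keep.peekin[p→/grijern]
Result: [falil]

Answer: [falil]


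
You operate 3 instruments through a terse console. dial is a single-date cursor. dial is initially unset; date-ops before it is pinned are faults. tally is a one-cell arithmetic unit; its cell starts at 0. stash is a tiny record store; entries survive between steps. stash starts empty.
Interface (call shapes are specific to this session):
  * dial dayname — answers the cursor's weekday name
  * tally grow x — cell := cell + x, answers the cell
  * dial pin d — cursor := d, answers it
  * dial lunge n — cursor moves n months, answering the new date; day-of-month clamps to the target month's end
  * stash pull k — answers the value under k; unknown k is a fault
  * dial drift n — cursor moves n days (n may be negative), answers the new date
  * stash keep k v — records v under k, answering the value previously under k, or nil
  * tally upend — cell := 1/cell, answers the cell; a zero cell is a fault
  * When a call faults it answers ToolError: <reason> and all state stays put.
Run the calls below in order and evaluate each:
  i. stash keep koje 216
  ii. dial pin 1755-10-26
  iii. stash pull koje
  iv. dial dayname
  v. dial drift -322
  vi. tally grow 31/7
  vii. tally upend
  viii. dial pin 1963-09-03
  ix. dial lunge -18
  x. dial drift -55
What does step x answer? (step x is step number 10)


I run stash keep on koje, 216, and observe nil.
I try dial pin on 1755-10-26, and get 1755-10-26.
I invoke stash pull on koje, and observe 216.
Now I run dial dayname: Sunday.
Next I call dial drift on -322, yielding 1754-12-08.
I try tally grow on 31/7, → 31/7.
I call tally upend(): 7/31.
Using dial pin on 1963-09-03, which returns 1963-09-03.
Then dial lunge on -18, → 1962-03-03.
I call dial drift on -55: 1962-01-07.

Answer: 1962-01-07


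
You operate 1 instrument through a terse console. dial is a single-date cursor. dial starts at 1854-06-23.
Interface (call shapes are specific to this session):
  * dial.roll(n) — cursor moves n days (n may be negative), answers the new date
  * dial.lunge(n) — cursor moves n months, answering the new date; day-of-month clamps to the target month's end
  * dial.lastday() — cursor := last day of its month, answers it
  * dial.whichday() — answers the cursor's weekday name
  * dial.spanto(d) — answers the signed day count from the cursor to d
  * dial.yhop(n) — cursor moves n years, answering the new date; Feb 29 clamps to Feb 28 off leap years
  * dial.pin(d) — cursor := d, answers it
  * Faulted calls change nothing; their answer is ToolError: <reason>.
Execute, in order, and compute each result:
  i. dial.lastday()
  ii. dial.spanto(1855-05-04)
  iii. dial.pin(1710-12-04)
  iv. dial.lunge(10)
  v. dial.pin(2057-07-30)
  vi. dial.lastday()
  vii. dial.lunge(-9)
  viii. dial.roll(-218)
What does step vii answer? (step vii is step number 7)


# dial.lastday() : 1854-06-30
# dial.spanto(d=1855-05-04) : 308
# dial.pin(d=1710-12-04) : 1710-12-04
# dial.lunge(n=10) : 1711-10-04
# dial.pin(d=2057-07-30) : 2057-07-30
# dial.lastday() : 2057-07-31
# dial.lunge(n=-9) : 2056-10-31
# dial.roll(n=-218) : 2056-03-27

Answer: 2056-10-31


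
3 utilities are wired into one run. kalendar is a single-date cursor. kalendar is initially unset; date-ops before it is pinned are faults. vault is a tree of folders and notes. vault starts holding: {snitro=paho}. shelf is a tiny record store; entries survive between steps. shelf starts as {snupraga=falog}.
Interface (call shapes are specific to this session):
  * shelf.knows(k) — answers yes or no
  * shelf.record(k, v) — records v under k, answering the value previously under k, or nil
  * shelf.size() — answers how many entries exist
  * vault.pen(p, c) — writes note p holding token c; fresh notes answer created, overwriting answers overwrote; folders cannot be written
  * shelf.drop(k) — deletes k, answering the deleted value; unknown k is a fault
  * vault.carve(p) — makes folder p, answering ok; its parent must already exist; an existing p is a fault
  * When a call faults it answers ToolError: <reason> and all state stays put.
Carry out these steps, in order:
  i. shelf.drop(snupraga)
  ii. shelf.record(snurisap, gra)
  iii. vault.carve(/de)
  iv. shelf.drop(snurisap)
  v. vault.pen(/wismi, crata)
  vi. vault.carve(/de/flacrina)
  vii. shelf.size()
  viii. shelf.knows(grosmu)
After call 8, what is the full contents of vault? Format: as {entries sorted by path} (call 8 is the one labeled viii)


Answer: {de/, de/flacrina/, snitro=paho, wismi=crata}

Derivation:
CALL drop[k→snupraga]
RET  falog
CALL record[k→snurisap; v→gra]
RET  nil
CALL carve[p→/de]
RET  ok
CALL drop[k→snurisap]
RET  gra
CALL pen[p→/wismi; c→crata]
RET  created
CALL carve[p→/de/flacrina]
RET  ok
CALL size[]
RET  0
CALL knows[k→grosmu]
RET  no


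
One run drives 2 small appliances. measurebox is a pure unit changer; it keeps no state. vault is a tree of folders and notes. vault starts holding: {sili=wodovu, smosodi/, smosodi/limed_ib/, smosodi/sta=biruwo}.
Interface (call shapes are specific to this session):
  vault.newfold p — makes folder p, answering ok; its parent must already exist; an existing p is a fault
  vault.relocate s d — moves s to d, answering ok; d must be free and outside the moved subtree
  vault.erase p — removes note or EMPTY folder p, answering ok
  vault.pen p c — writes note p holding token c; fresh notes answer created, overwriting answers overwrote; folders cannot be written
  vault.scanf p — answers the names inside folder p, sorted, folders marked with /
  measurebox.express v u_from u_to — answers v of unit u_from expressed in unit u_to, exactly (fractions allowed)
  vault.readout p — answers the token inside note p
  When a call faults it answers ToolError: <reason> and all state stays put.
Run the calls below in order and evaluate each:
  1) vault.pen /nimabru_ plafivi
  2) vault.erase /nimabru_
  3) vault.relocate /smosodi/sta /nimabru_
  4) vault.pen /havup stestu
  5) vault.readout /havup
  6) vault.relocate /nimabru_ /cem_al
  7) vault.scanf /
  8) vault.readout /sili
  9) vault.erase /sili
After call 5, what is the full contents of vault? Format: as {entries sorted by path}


>>> vault.pen /nimabru_ plafivi
:: created
>>> vault.erase /nimabru_
:: ok
>>> vault.relocate /smosodi/sta /nimabru_
:: ok
>>> vault.pen /havup stestu
:: created
>>> vault.readout /havup
:: stestu
>>> vault.relocate /nimabru_ /cem_al
:: ok
>>> vault.scanf /
:: [cem_al, havup, sili, smosodi/]
>>> vault.readout /sili
:: wodovu
>>> vault.erase /sili
:: ok

Answer: {havup=stestu, nimabru_=biruwo, sili=wodovu, smosodi/, smosodi/limed_ib/}


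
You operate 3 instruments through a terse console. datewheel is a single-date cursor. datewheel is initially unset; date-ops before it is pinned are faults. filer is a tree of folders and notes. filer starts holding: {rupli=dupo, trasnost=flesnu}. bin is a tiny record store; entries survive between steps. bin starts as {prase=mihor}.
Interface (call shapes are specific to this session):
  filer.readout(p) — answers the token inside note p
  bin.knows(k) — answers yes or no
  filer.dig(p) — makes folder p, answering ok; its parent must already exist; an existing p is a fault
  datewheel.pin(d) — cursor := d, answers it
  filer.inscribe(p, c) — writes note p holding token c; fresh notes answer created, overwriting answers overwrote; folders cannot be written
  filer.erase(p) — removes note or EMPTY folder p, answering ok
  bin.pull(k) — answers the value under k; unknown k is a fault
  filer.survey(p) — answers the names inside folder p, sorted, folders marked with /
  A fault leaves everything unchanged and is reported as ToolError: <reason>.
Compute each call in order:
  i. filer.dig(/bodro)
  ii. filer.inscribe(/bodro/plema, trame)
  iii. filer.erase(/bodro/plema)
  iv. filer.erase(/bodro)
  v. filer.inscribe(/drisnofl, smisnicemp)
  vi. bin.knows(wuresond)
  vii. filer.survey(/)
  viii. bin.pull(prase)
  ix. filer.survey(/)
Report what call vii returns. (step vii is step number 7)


Answer: [drisnofl, rupli, trasnost]

Derivation:
==> filer.dig(p='/bodro')
<== ok
==> filer.inscribe(p='/bodro/plema', c='trame')
<== created
==> filer.erase(p='/bodro/plema')
<== ok
==> filer.erase(p='/bodro')
<== ok
==> filer.inscribe(p='/drisnofl', c='smisnicemp')
<== created
==> bin.knows(k='wuresond')
<== no
==> filer.survey(p='/')
<== [drisnofl, rupli, trasnost]
==> bin.pull(k='prase')
<== mihor
==> filer.survey(p='/')
<== [drisnofl, rupli, trasnost]


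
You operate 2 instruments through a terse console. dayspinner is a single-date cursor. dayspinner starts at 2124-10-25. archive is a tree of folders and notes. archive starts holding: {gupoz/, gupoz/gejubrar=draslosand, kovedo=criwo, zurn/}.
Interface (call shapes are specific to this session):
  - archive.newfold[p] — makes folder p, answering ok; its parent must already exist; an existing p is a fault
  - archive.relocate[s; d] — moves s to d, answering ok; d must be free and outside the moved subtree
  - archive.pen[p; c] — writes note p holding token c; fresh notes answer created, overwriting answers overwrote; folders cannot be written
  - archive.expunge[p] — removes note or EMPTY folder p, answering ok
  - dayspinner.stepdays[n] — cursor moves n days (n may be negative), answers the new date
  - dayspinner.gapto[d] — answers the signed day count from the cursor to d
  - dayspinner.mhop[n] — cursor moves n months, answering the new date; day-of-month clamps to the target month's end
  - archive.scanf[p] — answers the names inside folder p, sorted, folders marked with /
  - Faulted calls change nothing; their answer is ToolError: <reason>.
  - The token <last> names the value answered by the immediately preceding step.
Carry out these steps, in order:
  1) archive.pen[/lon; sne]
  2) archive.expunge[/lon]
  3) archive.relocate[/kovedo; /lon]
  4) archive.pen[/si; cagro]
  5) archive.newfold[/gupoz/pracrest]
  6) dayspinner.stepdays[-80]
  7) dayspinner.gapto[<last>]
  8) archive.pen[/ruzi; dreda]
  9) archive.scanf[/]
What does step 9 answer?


Answer: [gupoz/, lon, ruzi, si, zurn/]

Derivation:
Next I call archive.pen passing p='/lon', c='sne', which returns created.
Calling archive.expunge passing p='/lon', yielding ok.
I try archive.relocate passing s='/kovedo', d='/lon', and observe ok.
I use archive.pen passing p='/si', c='cagro', → created.
Using archive.newfold passing p='/gupoz/pracrest', → ok.
Then dayspinner.stepdays passing n='-80', and see 2124-08-06.
Next I call dayspinner.gapto passing d='<last>', — result: 0.
I use archive.pen passing p='/ruzi', c='dreda': created.
Then archive.scanf passing p='/', yielding [gupoz/, lon, ruzi, si, zurn/].


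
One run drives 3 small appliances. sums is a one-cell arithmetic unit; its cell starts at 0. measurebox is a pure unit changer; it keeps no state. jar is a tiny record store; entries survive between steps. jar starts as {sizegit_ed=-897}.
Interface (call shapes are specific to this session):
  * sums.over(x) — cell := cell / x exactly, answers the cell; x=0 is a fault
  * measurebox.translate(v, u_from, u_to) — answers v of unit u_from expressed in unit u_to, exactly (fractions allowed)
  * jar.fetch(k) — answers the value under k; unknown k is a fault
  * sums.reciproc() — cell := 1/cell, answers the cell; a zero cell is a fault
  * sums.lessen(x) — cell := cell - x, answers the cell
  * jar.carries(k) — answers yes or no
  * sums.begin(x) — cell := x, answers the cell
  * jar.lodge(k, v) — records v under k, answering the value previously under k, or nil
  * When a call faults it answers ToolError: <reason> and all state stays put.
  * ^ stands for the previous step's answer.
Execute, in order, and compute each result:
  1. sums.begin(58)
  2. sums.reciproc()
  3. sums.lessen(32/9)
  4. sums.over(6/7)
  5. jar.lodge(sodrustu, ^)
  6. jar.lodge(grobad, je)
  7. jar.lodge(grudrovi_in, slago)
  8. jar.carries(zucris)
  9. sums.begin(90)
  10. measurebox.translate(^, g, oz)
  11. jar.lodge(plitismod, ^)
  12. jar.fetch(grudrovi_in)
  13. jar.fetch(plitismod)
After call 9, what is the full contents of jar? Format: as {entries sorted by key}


Calling sums.begin with 58, and observe 58.
I run sums.reciproc(), — result: 1/58.
Invoking sums.lessen with 32/9, which returns -1847/522.
Then sums.over with 6/7: -12929/3132.
Next I call jar.lodge with sodrustu, ^, which returns nil.
I try jar.lodge with grobad, je, yielding nil.
Using jar.lodge with grudrovi_in, slago, and get nil.
Then jar.carries with zucris, yielding no.
I try sums.begin with 90, — result: 90.
Now I run measurebox.translate with ^, g, oz, which returns 144000000/45359237.
Now I run jar.lodge with plitismod, ^, → nil.
I try jar.fetch with grudrovi_in, — result: slago.
I try jar.fetch with plitismod: 144000000/45359237.

Answer: {grobad=je, grudrovi_in=slago, sizegit_ed=-897, sodrustu=-12929/3132}


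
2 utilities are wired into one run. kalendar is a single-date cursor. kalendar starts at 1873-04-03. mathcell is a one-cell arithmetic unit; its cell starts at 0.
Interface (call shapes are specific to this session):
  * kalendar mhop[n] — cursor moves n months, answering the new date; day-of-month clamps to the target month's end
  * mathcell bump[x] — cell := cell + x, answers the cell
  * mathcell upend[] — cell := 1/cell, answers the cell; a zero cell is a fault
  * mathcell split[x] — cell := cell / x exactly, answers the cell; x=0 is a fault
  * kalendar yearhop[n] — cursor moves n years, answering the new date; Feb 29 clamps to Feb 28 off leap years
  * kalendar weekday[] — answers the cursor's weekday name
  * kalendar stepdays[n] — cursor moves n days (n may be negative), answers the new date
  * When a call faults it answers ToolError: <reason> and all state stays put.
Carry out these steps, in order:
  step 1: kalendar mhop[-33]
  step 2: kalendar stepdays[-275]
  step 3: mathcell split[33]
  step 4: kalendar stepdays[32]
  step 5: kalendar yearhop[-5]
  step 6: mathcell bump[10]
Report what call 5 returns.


Answer: 1864-11-02

Derivation:
Invoking kalendar mhop with n→-33, and get 1870-07-03.
I call kalendar stepdays with n→-275, → 1869-10-01.
Invoking mathcell split with x→33, and get 0.
I run kalendar stepdays with n→32, and see 1869-11-02.
I run kalendar yearhop with n→-5, which returns 1864-11-02.
Now I run mathcell bump with x→10: 10.


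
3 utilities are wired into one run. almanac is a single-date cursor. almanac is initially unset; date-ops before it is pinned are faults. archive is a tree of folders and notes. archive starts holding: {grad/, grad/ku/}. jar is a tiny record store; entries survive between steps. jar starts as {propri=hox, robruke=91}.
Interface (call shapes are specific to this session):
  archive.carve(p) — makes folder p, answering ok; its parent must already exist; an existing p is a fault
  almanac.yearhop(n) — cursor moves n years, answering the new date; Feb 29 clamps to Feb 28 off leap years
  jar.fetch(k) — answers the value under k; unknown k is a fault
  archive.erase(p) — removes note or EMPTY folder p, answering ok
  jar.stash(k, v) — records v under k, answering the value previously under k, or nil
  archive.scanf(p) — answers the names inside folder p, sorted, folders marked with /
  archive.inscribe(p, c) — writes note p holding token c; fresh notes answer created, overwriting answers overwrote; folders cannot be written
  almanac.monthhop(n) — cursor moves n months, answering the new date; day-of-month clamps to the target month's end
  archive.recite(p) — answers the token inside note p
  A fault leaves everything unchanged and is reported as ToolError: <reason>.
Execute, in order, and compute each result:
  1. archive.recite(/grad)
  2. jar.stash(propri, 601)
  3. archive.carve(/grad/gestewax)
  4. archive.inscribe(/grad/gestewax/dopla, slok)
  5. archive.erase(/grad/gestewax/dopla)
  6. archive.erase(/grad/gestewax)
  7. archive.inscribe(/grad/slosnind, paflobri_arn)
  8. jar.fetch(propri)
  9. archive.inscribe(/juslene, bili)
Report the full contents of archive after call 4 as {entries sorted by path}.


Answer: {grad/, grad/gestewax/, grad/gestewax/dopla=slok, grad/ku/}

Derivation:
Calling recite on p→/grad, and get ToolError: is a directory.
Invoking stash on k→propri, v→601, → hox.
Calling carve on p→/grad/gestewax, and see ok.
Invoking inscribe on p→/grad/gestewax/dopla, c→slok, which returns created.
Calling erase on p→/grad/gestewax/dopla, giving ok.
Invoking erase on p→/grad/gestewax, → ok.
I invoke inscribe on p→/grad/slosnind, c→paflobri_arn, and see created.
I use fetch on k→propri, and get 601.
I invoke inscribe on p→/juslene, c→bili: created.


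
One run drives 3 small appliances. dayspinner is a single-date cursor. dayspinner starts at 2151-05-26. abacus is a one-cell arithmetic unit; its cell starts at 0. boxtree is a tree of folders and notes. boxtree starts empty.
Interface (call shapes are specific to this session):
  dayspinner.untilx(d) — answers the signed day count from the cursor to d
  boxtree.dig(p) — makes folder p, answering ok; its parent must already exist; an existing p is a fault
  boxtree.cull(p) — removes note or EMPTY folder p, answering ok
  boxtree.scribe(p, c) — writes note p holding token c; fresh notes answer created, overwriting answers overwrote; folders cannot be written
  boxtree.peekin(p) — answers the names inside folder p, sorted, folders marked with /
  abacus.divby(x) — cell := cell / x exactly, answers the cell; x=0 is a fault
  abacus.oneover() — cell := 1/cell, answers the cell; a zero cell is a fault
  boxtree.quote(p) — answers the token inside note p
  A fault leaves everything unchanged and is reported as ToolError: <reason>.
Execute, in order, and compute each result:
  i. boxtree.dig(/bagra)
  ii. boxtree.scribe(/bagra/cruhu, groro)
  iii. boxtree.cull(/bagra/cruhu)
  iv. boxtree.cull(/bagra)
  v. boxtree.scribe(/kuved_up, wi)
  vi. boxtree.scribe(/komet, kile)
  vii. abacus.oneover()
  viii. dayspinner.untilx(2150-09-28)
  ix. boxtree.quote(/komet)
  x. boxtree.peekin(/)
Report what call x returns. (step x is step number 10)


Answer: [komet, kuved_up]

Derivation:
Do: dig[p: /bagra]
See: ok
Do: scribe[p: /bagra/cruhu; c: groro]
See: created
Do: cull[p: /bagra/cruhu]
See: ok
Do: cull[p: /bagra]
See: ok
Do: scribe[p: /kuved_up; c: wi]
See: created
Do: scribe[p: /komet; c: kile]
See: created
Do: oneover[]
See: ToolError: reciprocal of zero
Do: untilx[d: 2150-09-28]
See: -240
Do: quote[p: /komet]
See: kile
Do: peekin[p: /]
See: [komet, kuved_up]


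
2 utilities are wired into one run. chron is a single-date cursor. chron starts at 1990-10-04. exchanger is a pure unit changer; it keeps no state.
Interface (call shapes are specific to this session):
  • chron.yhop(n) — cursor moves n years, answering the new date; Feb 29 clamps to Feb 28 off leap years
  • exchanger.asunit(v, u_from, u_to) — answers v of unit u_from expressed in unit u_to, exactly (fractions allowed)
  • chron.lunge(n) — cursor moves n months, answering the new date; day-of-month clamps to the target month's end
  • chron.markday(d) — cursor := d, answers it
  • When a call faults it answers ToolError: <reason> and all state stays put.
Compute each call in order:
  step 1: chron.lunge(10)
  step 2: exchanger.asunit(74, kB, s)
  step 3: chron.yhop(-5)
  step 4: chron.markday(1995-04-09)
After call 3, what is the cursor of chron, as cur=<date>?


Answer: cur=1986-08-04

Derivation:
·→ chron.lunge(n=10)
·← 1991-08-04
·→ exchanger.asunit(v=74, u_from=kB, u_to=s)
·← ToolError: incompatible units
·→ chron.yhop(n=-5)
·← 1986-08-04
·→ chron.markday(d=1995-04-09)
·← 1995-04-09


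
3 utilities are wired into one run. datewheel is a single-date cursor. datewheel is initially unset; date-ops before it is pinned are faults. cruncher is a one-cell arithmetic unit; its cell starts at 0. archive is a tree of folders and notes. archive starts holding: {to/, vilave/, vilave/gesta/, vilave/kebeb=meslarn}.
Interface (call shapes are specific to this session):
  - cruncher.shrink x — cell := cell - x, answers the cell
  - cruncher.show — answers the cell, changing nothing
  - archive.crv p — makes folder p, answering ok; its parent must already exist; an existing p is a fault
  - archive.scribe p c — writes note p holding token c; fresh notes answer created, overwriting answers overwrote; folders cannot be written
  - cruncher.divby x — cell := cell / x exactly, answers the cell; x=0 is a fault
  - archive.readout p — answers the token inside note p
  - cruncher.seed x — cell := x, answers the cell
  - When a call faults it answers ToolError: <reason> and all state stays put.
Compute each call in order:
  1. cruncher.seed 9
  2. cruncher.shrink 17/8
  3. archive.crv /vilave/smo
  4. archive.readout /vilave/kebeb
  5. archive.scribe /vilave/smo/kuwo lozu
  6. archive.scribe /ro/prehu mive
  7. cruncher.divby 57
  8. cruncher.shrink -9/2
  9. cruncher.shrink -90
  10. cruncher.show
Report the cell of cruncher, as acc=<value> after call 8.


>> seed(x=9)
<< 9
>> shrink(x=17/8)
<< 55/8
>> crv(p=/vilave/smo)
<< ok
>> readout(p=/vilave/kebeb)
<< meslarn
>> scribe(p=/vilave/smo/kuwo, c=lozu)
<< created
>> scribe(p=/ro/prehu, c=mive)
<< ToolError: no parent
>> divby(x=57)
<< 55/456
>> shrink(x=-9/2)
<< 2107/456
>> shrink(x=-90)
<< 43147/456
>> show()
<< 43147/456

Answer: acc=2107/456
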